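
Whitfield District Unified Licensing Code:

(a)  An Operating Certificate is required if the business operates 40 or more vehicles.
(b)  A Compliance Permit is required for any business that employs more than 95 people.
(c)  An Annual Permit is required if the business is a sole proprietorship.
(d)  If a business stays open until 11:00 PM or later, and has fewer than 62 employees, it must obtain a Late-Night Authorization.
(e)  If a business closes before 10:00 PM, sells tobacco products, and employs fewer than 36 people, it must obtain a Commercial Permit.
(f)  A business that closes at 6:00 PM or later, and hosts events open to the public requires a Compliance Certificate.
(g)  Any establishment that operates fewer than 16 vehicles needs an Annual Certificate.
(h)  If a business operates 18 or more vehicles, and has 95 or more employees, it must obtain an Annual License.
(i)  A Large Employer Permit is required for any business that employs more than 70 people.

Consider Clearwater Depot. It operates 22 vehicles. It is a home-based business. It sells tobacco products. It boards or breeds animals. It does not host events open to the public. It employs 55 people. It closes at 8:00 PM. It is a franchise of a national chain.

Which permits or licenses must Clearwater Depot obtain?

(a) vehicles 22 < 40 → Operating Certificate not required.
(b) employees 55 ≤ 95 → Compliance Permit not required.
(c) is a franchise of a national chain (not: is a sole proprietorship) → Annual Permit not required.
(d) closes 8:00 PM, at/before 11:00 PM; employees 55 < 62 → Late-Night Authorization not required.
(e) closes 8:00 PM, at/before 10:00 PM; sells tobacco products; employees 55 ≥ 36 → Commercial Permit not required.
(f) closes 8:00 PM, after 6:00 PM; does not host events open to the public → Compliance Certificate not required.
(g) vehicles 22 ≥ 16 → Annual Certificate not required.
(h) vehicles 22 ≥ 18; employees 55 < 95 → Annual License not required.
(i) employees 55 ≤ 70 → Large Employer Permit not required.

None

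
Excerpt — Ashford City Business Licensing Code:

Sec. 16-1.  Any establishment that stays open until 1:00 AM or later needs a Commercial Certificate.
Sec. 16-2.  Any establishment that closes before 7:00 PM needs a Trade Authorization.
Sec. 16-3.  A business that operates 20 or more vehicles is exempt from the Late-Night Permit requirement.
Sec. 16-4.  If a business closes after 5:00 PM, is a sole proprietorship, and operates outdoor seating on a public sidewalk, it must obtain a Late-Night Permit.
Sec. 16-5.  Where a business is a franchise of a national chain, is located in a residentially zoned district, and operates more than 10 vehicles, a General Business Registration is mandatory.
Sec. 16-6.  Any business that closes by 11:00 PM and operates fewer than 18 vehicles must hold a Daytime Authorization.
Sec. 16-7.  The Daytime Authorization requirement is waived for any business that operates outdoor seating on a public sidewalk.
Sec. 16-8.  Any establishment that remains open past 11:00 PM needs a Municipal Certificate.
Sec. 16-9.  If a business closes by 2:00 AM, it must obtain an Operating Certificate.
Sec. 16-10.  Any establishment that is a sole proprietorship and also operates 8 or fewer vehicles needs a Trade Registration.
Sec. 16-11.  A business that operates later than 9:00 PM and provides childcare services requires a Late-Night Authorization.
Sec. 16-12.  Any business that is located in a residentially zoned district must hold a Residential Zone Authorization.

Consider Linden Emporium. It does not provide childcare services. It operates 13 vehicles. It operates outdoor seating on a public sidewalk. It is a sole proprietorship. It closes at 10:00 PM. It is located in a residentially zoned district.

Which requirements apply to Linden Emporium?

Sec. 16-1. closes 10:00 PM, at/before 1:00 AM → Commercial Certificate not required.
Sec. 16-2. closes 10:00 PM, after 7:00 PM → Trade Authorization not required.
Sec. 16-3. vehicles 13 < 20 → Late-Night Permit exemption does not apply.
Sec. 16-4. closes 10:00 PM, after 5:00 PM; is a sole proprietorship; operates outdoor seating on a public sidewalk → Late-Night Permit required.
Sec. 16-5. is a sole proprietorship (not: is a franchise of a national chain); is located in a residentially zoned district; vehicles 13 > 10 → General Business Registration not required.
Sec. 16-6. closes 10:00 PM, at/before 11:00 PM; vehicles 13 < 18 → Daytime Authorization required.
Sec. 16-7. operates outdoor seating on a public sidewalk → exempt from Daytime Authorization.
Sec. 16-8. closes 10:00 PM, at/before 11:00 PM → Municipal Certificate not required.
Sec. 16-9. closes 10:00 PM, at/before 2:00 AM → Operating Certificate required.
Sec. 16-10. is a sole proprietorship; vehicles 13 > 8 → Trade Registration not required.
Sec. 16-11. closes 10:00 PM, after 9:00 PM; does not provide childcare services → Late-Night Authorization not required.
Sec. 16-12. is located in a residentially zoned district → Residential Zone Authorization required.

Late-Night Permit, Operating Certificate, Residential Zone Authorization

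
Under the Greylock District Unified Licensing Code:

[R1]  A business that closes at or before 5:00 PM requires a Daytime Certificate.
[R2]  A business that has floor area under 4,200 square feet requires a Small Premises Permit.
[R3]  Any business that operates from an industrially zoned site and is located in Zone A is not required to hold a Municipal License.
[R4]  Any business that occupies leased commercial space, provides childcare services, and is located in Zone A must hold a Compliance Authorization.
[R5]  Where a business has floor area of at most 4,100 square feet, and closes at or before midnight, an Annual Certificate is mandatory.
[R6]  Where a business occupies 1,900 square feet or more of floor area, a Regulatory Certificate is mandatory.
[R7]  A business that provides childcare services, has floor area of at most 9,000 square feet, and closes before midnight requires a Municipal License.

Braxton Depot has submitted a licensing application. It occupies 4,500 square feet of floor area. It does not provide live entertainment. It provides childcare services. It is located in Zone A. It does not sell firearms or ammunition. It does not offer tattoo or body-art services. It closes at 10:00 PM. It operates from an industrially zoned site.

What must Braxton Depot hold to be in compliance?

Regulatory Certificate

[R1] closes 10:00 PM, after 5:00 PM → Daytime Certificate not required.
[R2] floor area 4,500 square feet ≥ 4,200 square feet → Small Premises Permit not required.
[R3] operates from an industrially zoned site; is located in Zone A → exempt from Municipal License.
[R4] operates from an industrially zoned site (not: occupies leased commercial space); provides childcare services; is located in Zone A → Compliance Authorization not required.
[R5] floor area 4,500 square feet > 4,100 square feet; closes 10:00 PM, at/before midnight → Annual Certificate not required.
[R6] floor area 4,500 square feet ≥ 1,900 square feet → Regulatory Certificate required.
[R7] provides childcare services; floor area 4,500 square feet ≤ 9,000 square feet; closes 10:00 PM, at/before midnight → Municipal License required.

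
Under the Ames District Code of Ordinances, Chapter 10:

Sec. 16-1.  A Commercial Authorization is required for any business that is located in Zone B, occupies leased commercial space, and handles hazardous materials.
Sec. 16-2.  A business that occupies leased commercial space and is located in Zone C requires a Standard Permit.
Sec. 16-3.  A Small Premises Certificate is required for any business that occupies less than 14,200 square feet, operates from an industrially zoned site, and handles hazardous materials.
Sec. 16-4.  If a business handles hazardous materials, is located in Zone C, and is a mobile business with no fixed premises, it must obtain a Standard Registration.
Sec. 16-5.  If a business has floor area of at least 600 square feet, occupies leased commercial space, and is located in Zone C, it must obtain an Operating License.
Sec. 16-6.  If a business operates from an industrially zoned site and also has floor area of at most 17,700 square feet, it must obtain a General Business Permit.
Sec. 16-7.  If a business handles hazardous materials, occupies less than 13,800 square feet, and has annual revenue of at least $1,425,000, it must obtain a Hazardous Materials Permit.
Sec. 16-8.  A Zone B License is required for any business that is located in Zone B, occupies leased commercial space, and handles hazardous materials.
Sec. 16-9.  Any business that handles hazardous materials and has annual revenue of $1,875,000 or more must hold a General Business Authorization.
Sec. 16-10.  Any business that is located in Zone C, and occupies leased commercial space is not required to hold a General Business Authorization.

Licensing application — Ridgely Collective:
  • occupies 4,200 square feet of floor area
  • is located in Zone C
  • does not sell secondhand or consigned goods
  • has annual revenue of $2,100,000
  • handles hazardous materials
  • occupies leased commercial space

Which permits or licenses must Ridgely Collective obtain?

Sec. 16-1. is located in Zone C (not: is located in Zone B); occupies leased commercial space; handles hazardous materials → Commercial Authorization not required.
Sec. 16-2. occupies leased commercial space; is located in Zone C → Standard Permit required.
Sec. 16-3. floor area 4,200 square feet < 14,200 square feet; occupies leased commercial space (not: operates from an industrially zoned site); handles hazardous materials → Small Premises Certificate not required.
Sec. 16-4. handles hazardous materials; is located in Zone C; occupies leased commercial space (not: is a mobile business with no fixed premises) → Standard Registration not required.
Sec. 16-5. floor area 4,200 square feet ≥ 600 square feet; occupies leased commercial space; is located in Zone C → Operating License required.
Sec. 16-6. occupies leased commercial space (not: operates from an industrially zoned site); floor area 4,200 square feet ≤ 17,700 square feet → General Business Permit not required.
Sec. 16-7. handles hazardous materials; floor area 4,200 square feet < 13,800 square feet; revenue $2,100,000 ≥ $1,425,000 → Hazardous Materials Permit required.
Sec. 16-8. is located in Zone C (not: is located in Zone B); occupies leased commercial space; handles hazardous materials → Zone B License not required.
Sec. 16-9. handles hazardous materials; revenue $2,100,000 ≥ $1,875,000 → General Business Authorization required.
Sec. 16-10. is located in Zone C; occupies leased commercial space → exempt from General Business Authorization.

Hazardous Materials Permit, Operating License, Standard Permit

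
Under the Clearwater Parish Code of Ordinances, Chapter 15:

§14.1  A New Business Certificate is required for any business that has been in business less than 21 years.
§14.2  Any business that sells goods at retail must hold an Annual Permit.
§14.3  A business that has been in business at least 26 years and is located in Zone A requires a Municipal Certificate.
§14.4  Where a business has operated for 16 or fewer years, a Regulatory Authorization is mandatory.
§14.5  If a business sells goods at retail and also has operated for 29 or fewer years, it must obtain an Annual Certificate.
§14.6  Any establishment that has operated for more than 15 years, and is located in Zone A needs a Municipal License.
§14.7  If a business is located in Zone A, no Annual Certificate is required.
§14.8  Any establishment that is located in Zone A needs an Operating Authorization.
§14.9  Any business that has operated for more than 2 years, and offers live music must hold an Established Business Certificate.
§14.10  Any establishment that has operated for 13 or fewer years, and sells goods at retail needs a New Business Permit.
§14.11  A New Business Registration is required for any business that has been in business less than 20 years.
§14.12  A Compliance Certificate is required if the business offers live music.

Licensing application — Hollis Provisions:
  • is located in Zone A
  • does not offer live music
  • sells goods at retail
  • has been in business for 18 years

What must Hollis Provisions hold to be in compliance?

§14.1 years in business 18 < 21 → New Business Certificate required.
§14.2 sells goods at retail → Annual Permit required.
§14.3 years in business 18 < 26; is located in Zone A → Municipal Certificate not required.
§14.4 years in business 18 > 16 → Regulatory Authorization not required.
§14.5 sells goods at retail; years in business 18 ≤ 29 → Annual Certificate required.
§14.6 years in business 18 > 15; is located in Zone A → Municipal License required.
§14.7 is located in Zone A → exempt from Annual Certificate.
§14.8 is located in Zone A → Operating Authorization required.
§14.9 years in business 18 > 2; does not offer live music → Established Business Certificate not required.
§14.10 years in business 18 > 13; sells goods at retail → New Business Permit not required.
§14.11 years in business 18 < 20 → New Business Registration required.
§14.12 does not offer live music → Compliance Certificate not required.

Annual Permit, Municipal License, New Business Certificate, New Business Registration, Operating Authorization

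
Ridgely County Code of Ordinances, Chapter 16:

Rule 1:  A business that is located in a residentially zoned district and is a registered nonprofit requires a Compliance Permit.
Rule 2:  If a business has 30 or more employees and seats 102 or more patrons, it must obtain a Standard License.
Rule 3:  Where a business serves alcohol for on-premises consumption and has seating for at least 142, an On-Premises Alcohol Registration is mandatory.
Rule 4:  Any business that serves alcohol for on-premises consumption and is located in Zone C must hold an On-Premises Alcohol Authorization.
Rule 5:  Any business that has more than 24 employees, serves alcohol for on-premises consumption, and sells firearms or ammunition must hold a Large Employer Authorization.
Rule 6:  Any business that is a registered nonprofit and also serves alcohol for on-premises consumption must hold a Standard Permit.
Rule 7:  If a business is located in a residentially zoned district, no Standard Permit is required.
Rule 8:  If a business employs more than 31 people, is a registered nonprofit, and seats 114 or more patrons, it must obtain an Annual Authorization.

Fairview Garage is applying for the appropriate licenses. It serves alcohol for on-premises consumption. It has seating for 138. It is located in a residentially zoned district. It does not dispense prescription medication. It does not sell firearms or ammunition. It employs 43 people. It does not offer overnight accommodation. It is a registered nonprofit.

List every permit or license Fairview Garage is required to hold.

Annual Authorization, Compliance Permit, Standard License

Rule 1: is located in a residentially zoned district; is a registered nonprofit → Compliance Permit required.
Rule 2: employees 43 ≥ 30; seating 138 ≥ 102 → Standard License required.
Rule 3: serves alcohol for on-premises consumption; seating 138 < 142 → On-Premises Alcohol Registration not required.
Rule 4: serves alcohol for on-premises consumption; is located in a residentially zoned district (not: is located in Zone C) → On-Premises Alcohol Authorization not required.
Rule 5: employees 43 > 24; serves alcohol for on-premises consumption; does not sell firearms or ammunition → Large Employer Authorization not required.
Rule 6: is a registered nonprofit; serves alcohol for on-premises consumption → Standard Permit required.
Rule 7: is located in a residentially zoned district → exempt from Standard Permit.
Rule 8: employees 43 > 31; is a registered nonprofit; seating 138 ≥ 114 → Annual Authorization required.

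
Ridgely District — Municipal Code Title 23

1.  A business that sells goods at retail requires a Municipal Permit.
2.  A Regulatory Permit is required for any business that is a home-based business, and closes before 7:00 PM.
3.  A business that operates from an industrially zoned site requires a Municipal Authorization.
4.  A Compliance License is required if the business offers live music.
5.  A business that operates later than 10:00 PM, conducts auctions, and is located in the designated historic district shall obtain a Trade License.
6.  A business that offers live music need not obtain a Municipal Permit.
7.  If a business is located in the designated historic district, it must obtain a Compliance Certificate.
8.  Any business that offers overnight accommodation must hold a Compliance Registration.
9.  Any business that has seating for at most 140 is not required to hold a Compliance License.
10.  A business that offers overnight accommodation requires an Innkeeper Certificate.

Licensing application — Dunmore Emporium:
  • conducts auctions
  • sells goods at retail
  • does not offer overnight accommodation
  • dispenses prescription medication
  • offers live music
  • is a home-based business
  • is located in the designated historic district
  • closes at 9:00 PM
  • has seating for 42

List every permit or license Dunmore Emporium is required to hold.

1. sells goods at retail → Municipal Permit required.
2. is a home-based business; closes 9:00 PM, after 7:00 PM → Regulatory Permit not required.
3. is a home-based business (not: operates from an industrially zoned site) → Municipal Authorization not required.
4. offers live music → Compliance License required.
5. closes 9:00 PM, at/before 10:00 PM; conducts auctions; is located in the designated historic district → Trade License not required.
6. offers live music → exempt from Municipal Permit.
7. is located in the designated historic district → Compliance Certificate required.
8. does not offer overnight accommodation → Compliance Registration not required.
9. seating 42 ≤ 140 → exempt from Compliance License.
10. does not offer overnight accommodation → Innkeeper Certificate not required.

Compliance Certificate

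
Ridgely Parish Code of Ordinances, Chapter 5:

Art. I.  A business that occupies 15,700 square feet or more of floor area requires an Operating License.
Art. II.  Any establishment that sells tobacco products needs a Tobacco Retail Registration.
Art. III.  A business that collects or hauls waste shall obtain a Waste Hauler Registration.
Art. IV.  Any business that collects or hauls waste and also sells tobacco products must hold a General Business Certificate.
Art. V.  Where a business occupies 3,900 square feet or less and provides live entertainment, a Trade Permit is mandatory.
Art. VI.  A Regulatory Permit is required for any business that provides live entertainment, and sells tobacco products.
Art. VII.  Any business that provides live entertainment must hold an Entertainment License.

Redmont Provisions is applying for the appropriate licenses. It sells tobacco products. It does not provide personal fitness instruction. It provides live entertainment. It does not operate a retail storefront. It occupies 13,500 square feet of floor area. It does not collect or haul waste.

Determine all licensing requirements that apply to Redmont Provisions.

Entertainment License, Regulatory Permit, Tobacco Retail Registration

Art. I. floor area 13,500 square feet < 15,700 square feet → Operating License not required.
Art. II. sells tobacco products → Tobacco Retail Registration required.
Art. III. does not collect or haul waste → Waste Hauler Registration not required.
Art. IV. does not collect or haul waste; sells tobacco products → General Business Certificate not required.
Art. V. floor area 13,500 square feet > 3,900 square feet; provides live entertainment → Trade Permit not required.
Art. VI. provides live entertainment; sells tobacco products → Regulatory Permit required.
Art. VII. provides live entertainment → Entertainment License required.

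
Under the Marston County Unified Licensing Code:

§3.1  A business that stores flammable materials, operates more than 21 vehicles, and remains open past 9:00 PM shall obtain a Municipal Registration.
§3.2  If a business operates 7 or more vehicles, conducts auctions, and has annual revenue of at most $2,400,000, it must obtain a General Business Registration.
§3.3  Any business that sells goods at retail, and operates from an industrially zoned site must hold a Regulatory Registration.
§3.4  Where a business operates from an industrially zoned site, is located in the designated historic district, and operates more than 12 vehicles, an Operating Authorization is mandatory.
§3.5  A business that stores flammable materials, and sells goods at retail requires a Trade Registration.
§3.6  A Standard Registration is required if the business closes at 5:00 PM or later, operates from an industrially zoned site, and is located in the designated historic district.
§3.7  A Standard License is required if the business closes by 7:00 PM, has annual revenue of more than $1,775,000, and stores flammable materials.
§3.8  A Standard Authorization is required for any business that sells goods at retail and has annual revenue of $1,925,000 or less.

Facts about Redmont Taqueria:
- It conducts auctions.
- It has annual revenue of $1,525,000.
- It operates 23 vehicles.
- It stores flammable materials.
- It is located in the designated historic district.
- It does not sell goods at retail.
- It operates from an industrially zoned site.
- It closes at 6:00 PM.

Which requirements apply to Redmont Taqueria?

General Business Registration, Operating Authorization, Standard Registration

§3.1 stores flammable materials; vehicles 23 > 21; closes 6:00 PM, at/before 9:00 PM → Municipal Registration not required.
§3.2 vehicles 23 ≥ 7; conducts auctions; revenue $1,525,000 ≤ $2,400,000 → General Business Registration required.
§3.3 does not sell goods at retail; operates from an industrially zoned site → Regulatory Registration not required.
§3.4 operates from an industrially zoned site; is located in the designated historic district; vehicles 23 > 12 → Operating Authorization required.
§3.5 stores flammable materials; does not sell goods at retail → Trade Registration not required.
§3.6 closes 6:00 PM, after 5:00 PM; operates from an industrially zoned site; is located in the designated historic district → Standard Registration required.
§3.7 closes 6:00 PM, at/before 7:00 PM; revenue $1,525,000 ≤ $1,775,000; stores flammable materials → Standard License not required.
§3.8 does not sell goods at retail; revenue $1,525,000 ≤ $1,925,000 → Standard Authorization not required.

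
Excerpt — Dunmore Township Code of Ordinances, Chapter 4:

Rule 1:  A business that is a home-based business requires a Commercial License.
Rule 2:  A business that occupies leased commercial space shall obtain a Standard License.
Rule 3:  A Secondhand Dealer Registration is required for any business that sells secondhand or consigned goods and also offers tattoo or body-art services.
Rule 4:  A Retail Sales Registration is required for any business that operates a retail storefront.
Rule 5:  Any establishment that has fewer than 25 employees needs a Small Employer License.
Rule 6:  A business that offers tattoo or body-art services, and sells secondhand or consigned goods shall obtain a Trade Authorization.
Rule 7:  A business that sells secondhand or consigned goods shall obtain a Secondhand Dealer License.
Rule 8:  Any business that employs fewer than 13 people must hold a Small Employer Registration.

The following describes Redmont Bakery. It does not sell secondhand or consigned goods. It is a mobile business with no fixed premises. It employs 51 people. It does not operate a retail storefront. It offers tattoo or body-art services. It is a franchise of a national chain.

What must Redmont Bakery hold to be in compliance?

Rule 1: is a mobile business with no fixed premises (not: is a home-based business) → Commercial License not required.
Rule 2: is a mobile business with no fixed premises (not: occupies leased commercial space) → Standard License not required.
Rule 3: does not sell secondhand or consigned goods; offers tattoo or body-art services → Secondhand Dealer Registration not required.
Rule 4: does not operate a retail storefront → Retail Sales Registration not required.
Rule 5: employees 51 ≥ 25 → Small Employer License not required.
Rule 6: offers tattoo or body-art services; does not sell secondhand or consigned goods → Trade Authorization not required.
Rule 7: does not sell secondhand or consigned goods → Secondhand Dealer License not required.
Rule 8: employees 51 ≥ 13 → Small Employer Registration not required.

None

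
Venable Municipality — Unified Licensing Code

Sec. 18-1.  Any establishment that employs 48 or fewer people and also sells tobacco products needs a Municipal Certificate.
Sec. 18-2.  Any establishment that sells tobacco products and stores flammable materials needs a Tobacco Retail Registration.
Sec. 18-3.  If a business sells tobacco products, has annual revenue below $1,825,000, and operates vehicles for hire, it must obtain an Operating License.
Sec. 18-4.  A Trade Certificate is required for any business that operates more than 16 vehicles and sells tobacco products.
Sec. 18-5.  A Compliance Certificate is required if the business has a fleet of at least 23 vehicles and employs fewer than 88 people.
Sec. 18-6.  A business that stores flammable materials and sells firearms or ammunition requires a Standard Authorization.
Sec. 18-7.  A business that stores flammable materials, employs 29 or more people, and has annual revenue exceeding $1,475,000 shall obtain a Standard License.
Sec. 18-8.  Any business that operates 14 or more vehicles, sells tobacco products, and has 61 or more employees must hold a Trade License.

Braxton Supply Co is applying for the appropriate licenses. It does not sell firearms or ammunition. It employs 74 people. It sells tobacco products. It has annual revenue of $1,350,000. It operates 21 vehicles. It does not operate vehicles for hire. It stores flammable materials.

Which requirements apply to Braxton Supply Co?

Sec. 18-1. employees 74 > 48; sells tobacco products → Municipal Certificate not required.
Sec. 18-2. sells tobacco products; stores flammable materials → Tobacco Retail Registration required.
Sec. 18-3. sells tobacco products; revenue $1,350,000 < $1,825,000; does not operate vehicles for hire → Operating License not required.
Sec. 18-4. vehicles 21 > 16; sells tobacco products → Trade Certificate required.
Sec. 18-5. vehicles 21 < 23; employees 74 < 88 → Compliance Certificate not required.
Sec. 18-6. stores flammable materials; does not sell firearms or ammunition → Standard Authorization not required.
Sec. 18-7. stores flammable materials; employees 74 ≥ 29; revenue $1,350,000 ≤ $1,475,000 → Standard License not required.
Sec. 18-8. vehicles 21 ≥ 14; sells tobacco products; employees 74 ≥ 61 → Trade License required.

Tobacco Retail Registration, Trade Certificate, Trade License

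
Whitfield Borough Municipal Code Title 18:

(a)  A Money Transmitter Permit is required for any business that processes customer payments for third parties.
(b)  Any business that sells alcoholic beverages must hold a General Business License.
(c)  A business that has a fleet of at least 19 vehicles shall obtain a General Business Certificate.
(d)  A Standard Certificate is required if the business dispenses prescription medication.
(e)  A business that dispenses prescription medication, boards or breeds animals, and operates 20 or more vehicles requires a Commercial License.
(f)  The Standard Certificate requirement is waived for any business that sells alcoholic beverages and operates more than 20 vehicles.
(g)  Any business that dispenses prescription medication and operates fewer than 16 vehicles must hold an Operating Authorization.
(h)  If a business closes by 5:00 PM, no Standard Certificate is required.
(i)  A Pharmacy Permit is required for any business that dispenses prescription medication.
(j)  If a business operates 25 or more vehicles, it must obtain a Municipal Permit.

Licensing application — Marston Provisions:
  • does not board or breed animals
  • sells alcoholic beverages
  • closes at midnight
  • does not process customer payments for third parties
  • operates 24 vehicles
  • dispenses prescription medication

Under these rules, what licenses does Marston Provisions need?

General Business Certificate, General Business License, Pharmacy Permit

(a) does not process customer payments for third parties → Money Transmitter Permit not required.
(b) sells alcoholic beverages → General Business License required.
(c) vehicles 24 ≥ 19 → General Business Certificate required.
(d) dispenses prescription medication → Standard Certificate required.
(e) dispenses prescription medication; does not board or breed animals; vehicles 24 ≥ 20 → Commercial License not required.
(f) sells alcoholic beverages; vehicles 24 > 20 → exempt from Standard Certificate.
(g) dispenses prescription medication; vehicles 24 ≥ 16 → Operating Authorization not required.
(h) closes midnight, after 5:00 PM → Standard Certificate exemption does not apply.
(i) dispenses prescription medication → Pharmacy Permit required.
(j) vehicles 24 < 25 → Municipal Permit not required.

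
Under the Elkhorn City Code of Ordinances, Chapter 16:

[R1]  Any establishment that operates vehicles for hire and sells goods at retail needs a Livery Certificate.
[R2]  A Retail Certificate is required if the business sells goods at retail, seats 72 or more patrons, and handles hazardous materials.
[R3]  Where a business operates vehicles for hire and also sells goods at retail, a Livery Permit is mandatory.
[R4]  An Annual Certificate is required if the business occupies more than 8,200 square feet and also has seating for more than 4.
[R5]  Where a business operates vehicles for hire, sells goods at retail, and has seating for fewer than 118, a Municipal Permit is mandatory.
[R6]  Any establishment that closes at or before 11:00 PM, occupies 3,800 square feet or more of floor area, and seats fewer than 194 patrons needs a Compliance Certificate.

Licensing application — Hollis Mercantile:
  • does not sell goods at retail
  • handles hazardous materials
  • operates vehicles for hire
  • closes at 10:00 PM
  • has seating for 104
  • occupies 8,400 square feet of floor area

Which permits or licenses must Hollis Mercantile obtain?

Annual Certificate, Compliance Certificate

[R1] operates vehicles for hire; does not sell goods at retail → Livery Certificate not required.
[R2] does not sell goods at retail; seating 104 ≥ 72; handles hazardous materials → Retail Certificate not required.
[R3] operates vehicles for hire; does not sell goods at retail → Livery Permit not required.
[R4] floor area 8,400 square feet > 8,200 square feet; seating 104 > 4 → Annual Certificate required.
[R5] operates vehicles for hire; does not sell goods at retail; seating 104 < 118 → Municipal Permit not required.
[R6] closes 10:00 PM, at/before 11:00 PM; floor area 8,400 square feet ≥ 3,800 square feet; seating 104 < 194 → Compliance Certificate required.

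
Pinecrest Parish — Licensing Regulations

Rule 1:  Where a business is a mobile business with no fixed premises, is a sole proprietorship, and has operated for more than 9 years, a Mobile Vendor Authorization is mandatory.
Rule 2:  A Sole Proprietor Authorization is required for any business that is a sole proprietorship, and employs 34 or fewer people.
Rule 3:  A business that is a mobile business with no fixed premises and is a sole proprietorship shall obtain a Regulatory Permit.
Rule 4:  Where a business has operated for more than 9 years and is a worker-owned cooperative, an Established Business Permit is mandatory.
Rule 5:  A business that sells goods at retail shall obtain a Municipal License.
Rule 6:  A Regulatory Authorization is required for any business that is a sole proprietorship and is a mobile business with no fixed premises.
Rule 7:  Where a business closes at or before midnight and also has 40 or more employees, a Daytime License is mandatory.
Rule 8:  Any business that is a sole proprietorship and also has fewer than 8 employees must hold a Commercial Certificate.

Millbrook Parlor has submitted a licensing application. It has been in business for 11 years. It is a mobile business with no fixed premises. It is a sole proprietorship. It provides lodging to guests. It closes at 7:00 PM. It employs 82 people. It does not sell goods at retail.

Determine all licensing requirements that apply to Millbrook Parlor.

Daytime License, Mobile Vendor Authorization, Regulatory Authorization, Regulatory Permit

Rule 1: is a mobile business with no fixed premises; is a sole proprietorship; years in business 11 > 9 → Mobile Vendor Authorization required.
Rule 2: is a sole proprietorship; employees 82 > 34 → Sole Proprietor Authorization not required.
Rule 3: is a mobile business with no fixed premises; is a sole proprietorship → Regulatory Permit required.
Rule 4: years in business 11 > 9; is a sole proprietorship (not: is a worker-owned cooperative) → Established Business Permit not required.
Rule 5: does not sell goods at retail → Municipal License not required.
Rule 6: is a sole proprietorship; is a mobile business with no fixed premises → Regulatory Authorization required.
Rule 7: closes 7:00 PM, at/before midnight; employees 82 ≥ 40 → Daytime License required.
Rule 8: is a sole proprietorship; employees 82 ≥ 8 → Commercial Certificate not required.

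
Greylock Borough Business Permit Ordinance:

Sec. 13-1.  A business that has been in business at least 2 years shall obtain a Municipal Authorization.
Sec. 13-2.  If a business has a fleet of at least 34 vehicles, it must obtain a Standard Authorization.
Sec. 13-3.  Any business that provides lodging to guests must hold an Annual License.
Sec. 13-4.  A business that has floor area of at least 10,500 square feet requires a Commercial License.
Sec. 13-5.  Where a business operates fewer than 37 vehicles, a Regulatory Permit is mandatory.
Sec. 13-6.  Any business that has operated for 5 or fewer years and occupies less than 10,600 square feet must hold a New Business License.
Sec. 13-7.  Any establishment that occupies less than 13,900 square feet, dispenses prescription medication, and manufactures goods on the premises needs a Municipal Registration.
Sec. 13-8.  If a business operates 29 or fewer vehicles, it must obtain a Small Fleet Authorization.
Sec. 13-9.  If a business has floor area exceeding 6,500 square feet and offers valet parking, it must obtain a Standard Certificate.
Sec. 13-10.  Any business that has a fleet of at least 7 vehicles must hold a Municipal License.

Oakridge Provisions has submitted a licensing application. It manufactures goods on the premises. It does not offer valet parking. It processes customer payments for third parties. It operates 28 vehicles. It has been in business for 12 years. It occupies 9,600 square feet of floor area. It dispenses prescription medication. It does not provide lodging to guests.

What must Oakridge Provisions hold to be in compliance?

Municipal Authorization, Municipal License, Municipal Registration, Regulatory Permit, Small Fleet Authorization

Sec. 13-1. years in business 12 ≥ 2 → Municipal Authorization required.
Sec. 13-2. vehicles 28 < 34 → Standard Authorization not required.
Sec. 13-3. does not provide lodging to guests → Annual License not required.
Sec. 13-4. floor area 9,600 square feet < 10,500 square feet → Commercial License not required.
Sec. 13-5. vehicles 28 < 37 → Regulatory Permit required.
Sec. 13-6. years in business 12 > 5; floor area 9,600 square feet < 10,600 square feet → New Business License not required.
Sec. 13-7. floor area 9,600 square feet < 13,900 square feet; dispenses prescription medication; manufactures goods on the premises → Municipal Registration required.
Sec. 13-8. vehicles 28 ≤ 29 → Small Fleet Authorization required.
Sec. 13-9. floor area 9,600 square feet > 6,500 square feet; does not offer valet parking → Standard Certificate not required.
Sec. 13-10. vehicles 28 ≥ 7 → Municipal License required.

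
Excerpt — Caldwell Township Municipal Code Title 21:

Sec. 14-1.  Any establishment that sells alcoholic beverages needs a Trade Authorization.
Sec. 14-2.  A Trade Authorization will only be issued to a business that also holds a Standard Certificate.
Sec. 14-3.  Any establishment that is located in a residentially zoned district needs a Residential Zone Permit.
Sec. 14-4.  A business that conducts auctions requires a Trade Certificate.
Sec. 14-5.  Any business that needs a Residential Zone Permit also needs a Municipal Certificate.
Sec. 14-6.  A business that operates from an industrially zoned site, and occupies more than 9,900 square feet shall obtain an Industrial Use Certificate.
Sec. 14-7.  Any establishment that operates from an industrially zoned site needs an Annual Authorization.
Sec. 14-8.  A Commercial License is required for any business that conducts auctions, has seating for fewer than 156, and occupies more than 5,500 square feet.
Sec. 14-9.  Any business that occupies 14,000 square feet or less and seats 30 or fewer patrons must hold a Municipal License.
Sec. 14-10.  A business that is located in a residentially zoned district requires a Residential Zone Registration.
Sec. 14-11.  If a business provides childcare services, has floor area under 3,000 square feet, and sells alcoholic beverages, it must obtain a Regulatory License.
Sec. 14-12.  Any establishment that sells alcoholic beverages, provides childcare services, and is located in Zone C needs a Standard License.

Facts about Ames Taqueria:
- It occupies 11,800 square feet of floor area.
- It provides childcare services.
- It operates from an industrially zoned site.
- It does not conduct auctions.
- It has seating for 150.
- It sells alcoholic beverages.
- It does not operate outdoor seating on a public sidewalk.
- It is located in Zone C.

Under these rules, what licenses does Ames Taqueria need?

Sec. 14-1. sells alcoholic beverages → Trade Authorization required.
Sec. 14-2. Trade Authorization is required → Standard Certificate also required.
Sec. 14-3. is located in Zone C (not: is located in a residentially zoned district) → Residential Zone Permit not required.
Sec. 14-4. does not conduct auctions → Trade Certificate not required.
Sec. 14-5. Residential Zone Permit is not required → no effect.
Sec. 14-6. operates from an industrially zoned site; floor area 11,800 square feet > 9,900 square feet → Industrial Use Certificate required.
Sec. 14-7. operates from an industrially zoned site → Annual Authorization required.
Sec. 14-8. does not conduct auctions; seating 150 < 156; floor area 11,800 square feet > 5,500 square feet → Commercial License not required.
Sec. 14-9. floor area 11,800 square feet ≤ 14,000 square feet; seating 150 > 30 → Municipal License not required.
Sec. 14-10. is located in Zone C (not: is located in a residentially zoned district) → Residential Zone Registration not required.
Sec. 14-11. provides childcare services; floor area 11,800 square feet ≥ 3,000 square feet; sells alcoholic beverages → Regulatory License not required.
Sec. 14-12. sells alcoholic beverages; provides childcare services; is located in Zone C → Standard License required.

Annual Authorization, Industrial Use Certificate, Standard Certificate, Standard License, Trade Authorization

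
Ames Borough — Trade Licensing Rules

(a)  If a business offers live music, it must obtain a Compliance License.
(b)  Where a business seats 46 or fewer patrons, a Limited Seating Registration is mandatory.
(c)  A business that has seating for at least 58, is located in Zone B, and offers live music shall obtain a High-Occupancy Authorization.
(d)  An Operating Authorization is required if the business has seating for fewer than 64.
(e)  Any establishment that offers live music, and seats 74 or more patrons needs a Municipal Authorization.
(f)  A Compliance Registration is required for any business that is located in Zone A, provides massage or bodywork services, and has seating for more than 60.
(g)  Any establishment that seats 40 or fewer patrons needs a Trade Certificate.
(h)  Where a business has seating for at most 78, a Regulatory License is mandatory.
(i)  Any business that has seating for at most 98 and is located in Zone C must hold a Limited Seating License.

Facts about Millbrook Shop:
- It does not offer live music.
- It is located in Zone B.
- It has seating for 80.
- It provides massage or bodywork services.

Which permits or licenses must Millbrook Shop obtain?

None

(a) does not offer live music → Compliance License not required.
(b) seating 80 > 46 → Limited Seating Registration not required.
(c) seating 80 ≥ 58; is located in Zone B; does not offer live music → High-Occupancy Authorization not required.
(d) seating 80 ≥ 64 → Operating Authorization not required.
(e) does not offer live music; seating 80 ≥ 74 → Municipal Authorization not required.
(f) is located in Zone B (not: is located in Zone A); provides massage or bodywork services; seating 80 > 60 → Compliance Registration not required.
(g) seating 80 > 40 → Trade Certificate not required.
(h) seating 80 > 78 → Regulatory License not required.
(i) seating 80 ≤ 98; is located in Zone B (not: is located in Zone C) → Limited Seating License not required.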